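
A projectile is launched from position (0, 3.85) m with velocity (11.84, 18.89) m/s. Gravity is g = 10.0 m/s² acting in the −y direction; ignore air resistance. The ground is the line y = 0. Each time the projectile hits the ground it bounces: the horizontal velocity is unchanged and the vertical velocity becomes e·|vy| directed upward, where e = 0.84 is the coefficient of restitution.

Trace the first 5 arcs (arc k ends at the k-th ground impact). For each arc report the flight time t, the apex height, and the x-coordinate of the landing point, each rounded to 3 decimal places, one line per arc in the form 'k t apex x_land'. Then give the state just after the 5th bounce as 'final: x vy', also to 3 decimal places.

1 3.972 21.692 47.027
2 3.499 15.306 88.458
3 2.939 10.800 123.259
4 2.469 7.620 152.493
5 2.074 5.377 177.049
final: 177.049 8.711

Arc 1: start y=3.850, vy=18.890 → t=3.972, apex=21.692, x_land=47.027, impact vy=-20.829
  bounce: vy ← 0.84·20.829 = 17.496
Arc 2: start y=0.000, vy=17.496 → t=3.499, apex=15.306, x_land=88.458, impact vy=-17.496
  bounce: vy ← 0.84·17.496 = 14.697
Arc 3: start y=0.000, vy=14.697 → t=2.939, apex=10.800, x_land=123.259, impact vy=-14.697
  bounce: vy ← 0.84·14.697 = 12.345
Arc 4: start y=0.000, vy=12.345 → t=2.469, apex=7.620, x_land=152.493, impact vy=-12.345
  bounce: vy ← 0.84·12.345 = 10.370
Arc 5: start y=0.000, vy=10.370 → t=2.074, apex=5.377, x_land=177.049, impact vy=-10.370
  bounce: vy ← 0.84·10.370 = 8.711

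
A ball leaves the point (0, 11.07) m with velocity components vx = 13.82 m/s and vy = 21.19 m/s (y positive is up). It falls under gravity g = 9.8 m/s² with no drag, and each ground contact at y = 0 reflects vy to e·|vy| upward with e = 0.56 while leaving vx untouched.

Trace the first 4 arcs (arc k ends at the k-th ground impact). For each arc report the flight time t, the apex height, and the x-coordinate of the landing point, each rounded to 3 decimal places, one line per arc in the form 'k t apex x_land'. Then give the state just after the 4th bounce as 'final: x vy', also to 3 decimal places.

Arc 1: start y=11.070, vy=21.190 → t=4.796, apex=33.979, x_land=66.275, impact vy=-25.807
  bounce: vy ← 0.56·25.807 = 14.452
Arc 2: start y=0.000, vy=14.452 → t=2.949, apex=10.656, x_land=107.035, impact vy=-14.452
  bounce: vy ← 0.56·14.452 = 8.093
Arc 3: start y=0.000, vy=8.093 → t=1.652, apex=3.342, x_land=129.860, impact vy=-8.093
  bounce: vy ← 0.56·8.093 = 4.532
Arc 4: start y=0.000, vy=4.532 → t=0.925, apex=1.048, x_land=142.643, impact vy=-4.532
  bounce: vy ← 0.56·4.532 = 2.538

1 4.796 33.979 66.275
2 2.949 10.656 107.035
3 1.652 3.342 129.860
4 0.925 1.048 142.643
final: 142.643 2.538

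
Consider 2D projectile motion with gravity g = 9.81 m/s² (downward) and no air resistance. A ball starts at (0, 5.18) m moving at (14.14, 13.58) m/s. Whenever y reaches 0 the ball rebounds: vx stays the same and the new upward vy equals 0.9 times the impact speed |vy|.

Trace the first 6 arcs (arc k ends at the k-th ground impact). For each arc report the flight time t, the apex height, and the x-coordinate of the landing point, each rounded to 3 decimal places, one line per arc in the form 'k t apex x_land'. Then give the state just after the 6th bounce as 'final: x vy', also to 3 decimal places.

1 3.108 14.579 43.952
2 3.103 11.809 87.833
3 2.793 9.566 127.325
4 2.514 7.748 162.869
5 2.262 6.276 194.857
6 2.036 5.084 223.647
final: 223.647 8.988

Arc 1: start y=5.180, vy=13.580 → t=3.108, apex=14.579, x_land=43.952, impact vy=-16.913
  bounce: vy ← 0.9·16.913 = 15.222
Arc 2: start y=0.000, vy=15.222 → t=3.103, apex=11.809, x_land=87.833, impact vy=-15.222
  bounce: vy ← 0.9·15.222 = 13.699
Arc 3: start y=0.000, vy=13.699 → t=2.793, apex=9.566, x_land=127.325, impact vy=-13.699
  bounce: vy ← 0.9·13.699 = 12.330
Arc 4: start y=0.000, vy=12.330 → t=2.514, apex=7.748, x_land=162.869, impact vy=-12.330
  bounce: vy ← 0.9·12.330 = 11.097
Arc 5: start y=0.000, vy=11.097 → t=2.262, apex=6.276, x_land=194.857, impact vy=-11.097
  bounce: vy ← 0.9·11.097 = 9.987
Arc 6: start y=0.000, vy=9.987 → t=2.036, apex=5.084, x_land=223.647, impact vy=-9.987
  bounce: vy ← 0.9·9.987 = 8.988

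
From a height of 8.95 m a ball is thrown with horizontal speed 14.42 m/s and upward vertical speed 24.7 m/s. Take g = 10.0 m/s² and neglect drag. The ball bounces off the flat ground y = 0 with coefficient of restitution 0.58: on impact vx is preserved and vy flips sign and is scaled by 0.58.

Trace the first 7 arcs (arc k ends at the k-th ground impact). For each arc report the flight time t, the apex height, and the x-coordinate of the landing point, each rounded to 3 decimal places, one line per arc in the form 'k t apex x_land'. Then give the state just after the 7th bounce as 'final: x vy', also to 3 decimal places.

Arc 1: start y=8.950, vy=24.700 → t=5.279, apex=39.454, x_land=76.124, impact vy=-28.091
  bounce: vy ← 0.58·28.091 = 16.293
Arc 2: start y=0.000, vy=16.293 → t=3.259, apex=13.272, x_land=123.112, impact vy=-16.293
  bounce: vy ← 0.58·16.293 = 9.450
Arc 3: start y=0.000, vy=9.450 → t=1.890, apex=4.465, x_land=150.365, impact vy=-9.450
  bounce: vy ← 0.58·9.450 = 5.481
Arc 4: start y=0.000, vy=5.481 → t=1.096, apex=1.502, x_land=166.172, impact vy=-5.481
  bounce: vy ← 0.58·5.481 = 3.179
Arc 5: start y=0.000, vy=3.179 → t=0.636, apex=0.505, x_land=175.340, impact vy=-3.179
  bounce: vy ← 0.58·3.179 = 1.844
Arc 6: start y=0.000, vy=1.844 → t=0.369, apex=0.170, x_land=180.657, impact vy=-1.844
  bounce: vy ← 0.58·1.844 = 1.069
Arc 7: start y=0.000, vy=1.069 → t=0.214, apex=0.057, x_land=183.741, impact vy=-1.069
  bounce: vy ← 0.58·1.069 = 0.620

1 5.279 39.454 76.124
2 3.259 13.272 123.112
3 1.890 4.465 150.365
4 1.096 1.502 166.172
5 0.636 0.505 175.340
6 0.369 0.170 180.657
7 0.214 0.057 183.741
final: 183.741 0.620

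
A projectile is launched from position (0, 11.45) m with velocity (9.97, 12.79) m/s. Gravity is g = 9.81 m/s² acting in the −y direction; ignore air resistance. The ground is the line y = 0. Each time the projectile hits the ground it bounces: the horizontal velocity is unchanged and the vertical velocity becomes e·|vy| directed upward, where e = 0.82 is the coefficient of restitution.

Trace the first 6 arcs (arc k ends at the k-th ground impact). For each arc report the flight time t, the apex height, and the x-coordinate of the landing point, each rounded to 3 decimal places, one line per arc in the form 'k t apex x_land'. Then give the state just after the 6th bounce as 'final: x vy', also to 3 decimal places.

Arc 1: start y=11.450, vy=12.790 → t=3.312, apex=19.788, x_land=33.024, impact vy=-19.704
  bounce: vy ← 0.82·19.704 = 16.157
Arc 2: start y=0.000, vy=16.157 → t=3.294, apex=13.305, x_land=65.865, impact vy=-16.157
  bounce: vy ← 0.82·16.157 = 13.249
Arc 3: start y=0.000, vy=13.249 → t=2.701, apex=8.946, x_land=92.794, impact vy=-13.249
  bounce: vy ← 0.82·13.249 = 10.864
Arc 4: start y=0.000, vy=10.864 → t=2.215, apex=6.016, x_land=114.876, impact vy=-10.864
  bounce: vy ← 0.82·10.864 = 8.908
Arc 5: start y=0.000, vy=8.908 → t=1.816, apex=4.045, x_land=132.984, impact vy=-8.908
  bounce: vy ← 0.82·8.908 = 7.305
Arc 6: start y=0.000, vy=7.305 → t=1.489, apex=2.720, x_land=147.832, impact vy=-7.305
  bounce: vy ← 0.82·7.305 = 5.990

1 3.312 19.788 33.024
2 3.294 13.305 65.865
3 2.701 8.946 92.794
4 2.215 6.016 114.876
5 1.816 4.045 132.984
6 1.489 2.720 147.832
final: 147.832 5.990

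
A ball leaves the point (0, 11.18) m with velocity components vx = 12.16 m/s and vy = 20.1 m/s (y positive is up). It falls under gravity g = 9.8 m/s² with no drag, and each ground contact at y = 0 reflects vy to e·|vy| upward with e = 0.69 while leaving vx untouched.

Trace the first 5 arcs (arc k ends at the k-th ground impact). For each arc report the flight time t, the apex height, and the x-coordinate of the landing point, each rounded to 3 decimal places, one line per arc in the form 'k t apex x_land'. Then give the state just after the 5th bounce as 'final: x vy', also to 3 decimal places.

1 4.598 31.793 55.915
2 3.515 15.137 98.659
3 2.425 7.207 128.153
4 1.674 3.431 148.503
5 1.155 1.634 162.545
final: 162.545 3.904

Arc 1: start y=11.180, vy=20.100 → t=4.598, apex=31.793, x_land=55.915, impact vy=-24.963
  bounce: vy ← 0.69·24.963 = 17.224
Arc 2: start y=0.000, vy=17.224 → t=3.515, apex=15.137, x_land=98.659, impact vy=-17.224
  bounce: vy ← 0.69·17.224 = 11.885
Arc 3: start y=0.000, vy=11.885 → t=2.425, apex=7.207, x_land=128.153, impact vy=-11.885
  bounce: vy ← 0.69·11.885 = 8.200
Arc 4: start y=0.000, vy=8.200 → t=1.674, apex=3.431, x_land=148.503, impact vy=-8.200
  bounce: vy ← 0.69·8.200 = 5.658
Arc 5: start y=0.000, vy=5.658 → t=1.155, apex=1.634, x_land=162.545, impact vy=-5.658
  bounce: vy ← 0.69·5.658 = 3.904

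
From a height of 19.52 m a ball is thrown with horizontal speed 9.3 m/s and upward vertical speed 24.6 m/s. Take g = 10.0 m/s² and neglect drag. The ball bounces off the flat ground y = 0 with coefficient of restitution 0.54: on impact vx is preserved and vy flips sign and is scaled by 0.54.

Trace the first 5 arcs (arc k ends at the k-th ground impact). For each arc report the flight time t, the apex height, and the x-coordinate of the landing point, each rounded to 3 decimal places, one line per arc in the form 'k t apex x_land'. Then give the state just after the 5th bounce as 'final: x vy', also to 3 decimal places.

Arc 1: start y=19.520, vy=24.600 → t=5.615, apex=49.778, x_land=52.222, impact vy=-31.552
  bounce: vy ← 0.54·31.552 = 17.038
Arc 2: start y=0.000, vy=17.038 → t=3.408, apex=14.515, x_land=83.913, impact vy=-17.038
  bounce: vy ← 0.54·17.038 = 9.201
Arc 3: start y=0.000, vy=9.201 → t=1.840, apex=4.233, x_land=101.026, impact vy=-9.201
  bounce: vy ← 0.54·9.201 = 4.968
Arc 4: start y=0.000, vy=4.968 → t=0.994, apex=1.234, x_land=110.268, impact vy=-4.968
  bounce: vy ← 0.54·4.968 = 2.683
Arc 5: start y=0.000, vy=2.683 → t=0.537, apex=0.360, x_land=115.258, impact vy=-2.683
  bounce: vy ← 0.54·2.683 = 1.449

1 5.615 49.778 52.222
2 3.408 14.515 83.913
3 1.840 4.233 101.026
4 0.994 1.234 110.268
5 0.537 0.360 115.258
final: 115.258 1.449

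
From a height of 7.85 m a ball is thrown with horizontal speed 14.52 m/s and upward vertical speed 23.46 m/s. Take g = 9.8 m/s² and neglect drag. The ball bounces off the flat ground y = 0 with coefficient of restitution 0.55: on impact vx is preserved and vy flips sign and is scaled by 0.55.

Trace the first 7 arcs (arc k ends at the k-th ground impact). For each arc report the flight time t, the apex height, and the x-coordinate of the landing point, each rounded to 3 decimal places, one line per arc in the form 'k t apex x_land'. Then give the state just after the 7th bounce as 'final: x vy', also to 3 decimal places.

1 5.102 35.930 74.078
2 2.979 10.869 117.328
3 1.638 3.288 141.116
4 0.901 0.995 154.199
5 0.496 0.301 161.395
6 0.273 0.091 165.353
7 0.150 0.028 167.529
final: 167.529 0.404

Arc 1: start y=7.850, vy=23.460 → t=5.102, apex=35.930, x_land=74.078, impact vy=-26.537
  bounce: vy ← 0.55·26.537 = 14.596
Arc 2: start y=0.000, vy=14.596 → t=2.979, apex=10.869, x_land=117.328, impact vy=-14.596
  bounce: vy ← 0.55·14.596 = 8.028
Arc 3: start y=0.000, vy=8.028 → t=1.638, apex=3.288, x_land=141.116, impact vy=-8.028
  bounce: vy ← 0.55·8.028 = 4.415
Arc 4: start y=0.000, vy=4.415 → t=0.901, apex=0.995, x_land=154.199, impact vy=-4.415
  bounce: vy ← 0.55·4.415 = 2.428
Arc 5: start y=0.000, vy=2.428 → t=0.496, apex=0.301, x_land=161.395, impact vy=-2.428
  bounce: vy ← 0.55·2.428 = 1.336
Arc 6: start y=0.000, vy=1.336 → t=0.273, apex=0.091, x_land=165.353, impact vy=-1.336
  bounce: vy ← 0.55·1.336 = 0.735
Arc 7: start y=0.000, vy=0.735 → t=0.150, apex=0.028, x_land=167.529, impact vy=-0.735
  bounce: vy ← 0.55·0.735 = 0.404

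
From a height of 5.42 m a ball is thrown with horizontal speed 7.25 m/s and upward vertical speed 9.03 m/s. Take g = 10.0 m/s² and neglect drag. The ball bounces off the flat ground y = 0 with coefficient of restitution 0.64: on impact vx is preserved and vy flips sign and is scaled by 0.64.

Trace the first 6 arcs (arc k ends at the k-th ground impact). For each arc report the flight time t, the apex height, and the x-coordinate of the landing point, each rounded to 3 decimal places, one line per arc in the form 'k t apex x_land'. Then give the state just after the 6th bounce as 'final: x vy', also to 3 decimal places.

1 2.281 9.497 16.539
2 1.764 3.890 29.328
3 1.129 1.593 37.514
4 0.723 0.653 42.752
5 0.462 0.267 46.105
6 0.296 0.109 48.251
final: 48.251 0.947

Arc 1: start y=5.420, vy=9.030 → t=2.281, apex=9.497, x_land=16.539, impact vy=-13.782
  bounce: vy ← 0.64·13.782 = 8.820
Arc 2: start y=0.000, vy=8.820 → t=1.764, apex=3.890, x_land=29.328, impact vy=-8.820
  bounce: vy ← 0.64·8.820 = 5.645
Arc 3: start y=0.000, vy=5.645 → t=1.129, apex=1.593, x_land=37.514, impact vy=-5.645
  bounce: vy ← 0.64·5.645 = 3.613
Arc 4: start y=0.000, vy=3.613 → t=0.723, apex=0.653, x_land=42.752, impact vy=-3.613
  bounce: vy ← 0.64·3.613 = 2.312
Arc 5: start y=0.000, vy=2.312 → t=0.462, apex=0.267, x_land=46.105, impact vy=-2.312
  bounce: vy ← 0.64·2.312 = 1.480
Arc 6: start y=0.000, vy=1.480 → t=0.296, apex=0.109, x_land=48.251, impact vy=-1.480
  bounce: vy ← 0.64·1.480 = 0.947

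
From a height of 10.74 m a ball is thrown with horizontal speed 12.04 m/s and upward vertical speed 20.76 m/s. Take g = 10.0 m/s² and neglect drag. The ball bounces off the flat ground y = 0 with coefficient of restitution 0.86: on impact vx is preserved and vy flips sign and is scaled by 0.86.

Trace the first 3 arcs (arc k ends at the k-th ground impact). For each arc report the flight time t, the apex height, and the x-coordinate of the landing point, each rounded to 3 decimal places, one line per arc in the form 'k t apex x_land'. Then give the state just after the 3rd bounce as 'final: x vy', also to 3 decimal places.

1 4.617 32.289 55.591
2 4.371 23.881 108.217
3 3.759 17.662 153.475
final: 153.475 16.164

Arc 1: start y=10.740, vy=20.760 → t=4.617, apex=32.289, x_land=55.591, impact vy=-25.412
  bounce: vy ← 0.86·25.412 = 21.854
Arc 2: start y=0.000, vy=21.854 → t=4.371, apex=23.881, x_land=108.217, impact vy=-21.854
  bounce: vy ← 0.86·21.854 = 18.795
Arc 3: start y=0.000, vy=18.795 → t=3.759, apex=17.662, x_land=153.475, impact vy=-18.795
  bounce: vy ← 0.86·18.795 = 16.164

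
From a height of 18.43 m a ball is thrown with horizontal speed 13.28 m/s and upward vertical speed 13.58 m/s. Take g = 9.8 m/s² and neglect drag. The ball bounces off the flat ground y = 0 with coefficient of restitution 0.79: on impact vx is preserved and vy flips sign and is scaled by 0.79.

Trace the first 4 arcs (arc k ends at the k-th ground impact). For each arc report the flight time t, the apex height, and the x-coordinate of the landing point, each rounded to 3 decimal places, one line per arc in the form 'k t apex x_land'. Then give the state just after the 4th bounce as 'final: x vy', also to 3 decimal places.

Arc 1: start y=18.430, vy=13.580 → t=3.769, apex=27.839, x_land=50.056, impact vy=-23.359
  bounce: vy ← 0.79·23.359 = 18.454
Arc 2: start y=0.000, vy=18.454 → t=3.766, apex=17.374, x_land=100.069, impact vy=-18.454
  bounce: vy ← 0.79·18.454 = 14.578
Arc 3: start y=0.000, vy=14.578 → t=2.975, apex=10.843, x_land=139.580, impact vy=-14.578
  bounce: vy ← 0.79·14.578 = 11.517
Arc 4: start y=0.000, vy=11.517 → t=2.350, apex=6.767, x_land=170.793, impact vy=-11.517
  bounce: vy ← 0.79·11.517 = 9.098

1 3.769 27.839 50.056
2 3.766 17.374 100.069
3 2.975 10.843 139.580
4 2.350 6.767 170.793
final: 170.793 9.098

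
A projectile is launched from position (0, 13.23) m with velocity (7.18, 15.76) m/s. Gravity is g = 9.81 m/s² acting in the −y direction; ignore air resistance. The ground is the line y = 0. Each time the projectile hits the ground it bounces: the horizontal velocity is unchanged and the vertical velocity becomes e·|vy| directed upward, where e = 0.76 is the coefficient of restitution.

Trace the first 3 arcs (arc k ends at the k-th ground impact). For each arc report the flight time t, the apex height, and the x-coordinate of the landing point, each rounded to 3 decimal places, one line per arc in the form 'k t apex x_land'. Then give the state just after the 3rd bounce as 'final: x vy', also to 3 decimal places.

Arc 1: start y=13.230, vy=15.760 → t=3.904, apex=25.889, x_land=28.030, impact vy=-22.538
  bounce: vy ← 0.76·22.538 = 17.129
Arc 2: start y=0.000, vy=17.129 → t=3.492, apex=14.954, x_land=53.104, impact vy=-17.129
  bounce: vy ← 0.76·17.129 = 13.018
Arc 3: start y=0.000, vy=13.018 → t=2.654, apex=8.637, x_land=72.159, impact vy=-13.018
  bounce: vy ← 0.76·13.018 = 9.894

1 3.904 25.889 28.030
2 3.492 14.954 53.104
3 2.654 8.637 72.159
final: 72.159 9.894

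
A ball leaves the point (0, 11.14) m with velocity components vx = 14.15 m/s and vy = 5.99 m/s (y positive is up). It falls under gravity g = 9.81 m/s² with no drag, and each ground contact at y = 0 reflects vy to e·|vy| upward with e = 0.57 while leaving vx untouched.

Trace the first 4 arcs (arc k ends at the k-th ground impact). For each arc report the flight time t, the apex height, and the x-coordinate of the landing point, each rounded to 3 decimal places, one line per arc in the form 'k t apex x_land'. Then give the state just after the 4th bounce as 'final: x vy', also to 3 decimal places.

Arc 1: start y=11.140, vy=5.990 → t=2.237, apex=12.969, x_land=31.648, impact vy=-15.951
  bounce: vy ← 0.57·15.951 = 9.092
Arc 2: start y=0.000, vy=9.092 → t=1.854, apex=4.214, x_land=57.878, impact vy=-9.092
  bounce: vy ← 0.57·9.092 = 5.183
Arc 3: start y=0.000, vy=5.183 → t=1.057, apex=1.369, x_land=72.829, impact vy=-5.183
  bounce: vy ← 0.57·5.183 = 2.954
Arc 4: start y=0.000, vy=2.954 → t=0.602, apex=0.445, x_land=81.351, impact vy=-2.954
  bounce: vy ← 0.57·2.954 = 1.684

1 2.237 12.969 31.648
2 1.854 4.214 57.878
3 1.057 1.369 72.829
4 0.602 0.445 81.351
final: 81.351 1.684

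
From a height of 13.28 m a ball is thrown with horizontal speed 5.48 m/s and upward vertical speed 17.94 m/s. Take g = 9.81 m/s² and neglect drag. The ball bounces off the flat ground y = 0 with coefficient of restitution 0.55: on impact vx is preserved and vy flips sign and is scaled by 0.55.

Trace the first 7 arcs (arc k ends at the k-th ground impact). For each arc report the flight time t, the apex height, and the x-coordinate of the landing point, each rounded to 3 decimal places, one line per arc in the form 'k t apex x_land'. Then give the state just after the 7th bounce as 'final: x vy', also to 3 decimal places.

Arc 1: start y=13.280, vy=17.940 → t=4.289, apex=29.684, x_land=23.503, impact vy=-24.133
  bounce: vy ← 0.55·24.133 = 13.273
Arc 2: start y=0.000, vy=13.273 → t=2.706, apex=8.979, x_land=38.332, impact vy=-13.273
  bounce: vy ← 0.55·13.273 = 7.300
Arc 3: start y=0.000, vy=7.300 → t=1.488, apex=2.716, x_land=46.488, impact vy=-7.300
  bounce: vy ← 0.55·7.300 = 4.015
Arc 4: start y=0.000, vy=4.015 → t=0.819, apex=0.822, x_land=50.973, impact vy=-4.015
  bounce: vy ← 0.55·4.015 = 2.208
Arc 5: start y=0.000, vy=2.208 → t=0.450, apex=0.249, x_land=53.441, impact vy=-2.208
  bounce: vy ← 0.55·2.208 = 1.215
Arc 6: start y=0.000, vy=1.215 → t=0.248, apex=0.075, x_land=54.797, impact vy=-1.215
  bounce: vy ← 0.55·1.215 = 0.668
Arc 7: start y=0.000, vy=0.668 → t=0.136, apex=0.023, x_land=55.544, impact vy=-0.668
  bounce: vy ← 0.55·0.668 = 0.367

1 4.289 29.684 23.503
2 2.706 8.979 38.332
3 1.488 2.716 46.488
4 0.819 0.822 50.973
5 0.450 0.249 53.441
6 0.248 0.075 54.797
7 0.136 0.023 55.544
final: 55.544 0.367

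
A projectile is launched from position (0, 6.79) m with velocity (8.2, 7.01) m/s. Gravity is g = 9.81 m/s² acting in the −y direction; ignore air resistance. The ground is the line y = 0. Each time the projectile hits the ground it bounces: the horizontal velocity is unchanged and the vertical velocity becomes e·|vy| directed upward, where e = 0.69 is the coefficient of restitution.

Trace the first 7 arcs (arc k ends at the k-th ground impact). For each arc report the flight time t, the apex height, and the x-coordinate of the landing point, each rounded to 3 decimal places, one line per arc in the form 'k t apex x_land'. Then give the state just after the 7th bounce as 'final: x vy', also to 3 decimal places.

1 2.091 9.295 17.147
2 1.900 4.425 32.725
3 1.311 2.107 43.473
4 0.904 1.003 50.889
5 0.624 0.478 56.006
6 0.431 0.227 59.537
7 0.297 0.108 61.974
final: 61.974 1.006

Arc 1: start y=6.790, vy=7.010 → t=2.091, apex=9.295, x_land=17.147, impact vy=-13.504
  bounce: vy ← 0.69·13.504 = 9.318
Arc 2: start y=0.000, vy=9.318 → t=1.900, apex=4.425, x_land=32.725, impact vy=-9.318
  bounce: vy ← 0.69·9.318 = 6.429
Arc 3: start y=0.000, vy=6.429 → t=1.311, apex=2.107, x_land=43.473, impact vy=-6.429
  bounce: vy ← 0.69·6.429 = 4.436
Arc 4: start y=0.000, vy=4.436 → t=0.904, apex=1.003, x_land=50.889, impact vy=-4.436
  bounce: vy ← 0.69·4.436 = 3.061
Arc 5: start y=0.000, vy=3.061 → t=0.624, apex=0.478, x_land=56.006, impact vy=-3.061
  bounce: vy ← 0.69·3.061 = 2.112
Arc 6: start y=0.000, vy=2.112 → t=0.431, apex=0.227, x_land=59.537, impact vy=-2.112
  bounce: vy ← 0.69·2.112 = 1.457
Arc 7: start y=0.000, vy=1.457 → t=0.297, apex=0.108, x_land=61.974, impact vy=-1.457
  bounce: vy ← 0.69·1.457 = 1.006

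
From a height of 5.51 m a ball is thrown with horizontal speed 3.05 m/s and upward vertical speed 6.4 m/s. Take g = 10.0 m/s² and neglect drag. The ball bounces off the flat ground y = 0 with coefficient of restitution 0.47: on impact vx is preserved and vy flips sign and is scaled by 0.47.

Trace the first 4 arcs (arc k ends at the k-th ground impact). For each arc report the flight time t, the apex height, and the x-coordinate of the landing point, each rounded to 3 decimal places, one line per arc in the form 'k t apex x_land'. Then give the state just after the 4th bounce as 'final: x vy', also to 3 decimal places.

Arc 1: start y=5.510, vy=6.400 → t=1.869, apex=7.558, x_land=5.702, impact vy=-12.295
  bounce: vy ← 0.47·12.295 = 5.779
Arc 2: start y=0.000, vy=5.779 → t=1.156, apex=1.670, x_land=9.227, impact vy=-5.779
  bounce: vy ← 0.47·5.779 = 2.716
Arc 3: start y=0.000, vy=2.716 → t=0.543, apex=0.369, x_land=10.883, impact vy=-2.716
  bounce: vy ← 0.47·2.716 = 1.276
Arc 4: start y=0.000, vy=1.276 → t=0.255, apex=0.081, x_land=11.662, impact vy=-1.276
  bounce: vy ← 0.47·1.276 = 0.600

1 1.869 7.558 5.702
2 1.156 1.670 9.227
3 0.543 0.369 10.883
4 0.255 0.081 11.662
final: 11.662 0.600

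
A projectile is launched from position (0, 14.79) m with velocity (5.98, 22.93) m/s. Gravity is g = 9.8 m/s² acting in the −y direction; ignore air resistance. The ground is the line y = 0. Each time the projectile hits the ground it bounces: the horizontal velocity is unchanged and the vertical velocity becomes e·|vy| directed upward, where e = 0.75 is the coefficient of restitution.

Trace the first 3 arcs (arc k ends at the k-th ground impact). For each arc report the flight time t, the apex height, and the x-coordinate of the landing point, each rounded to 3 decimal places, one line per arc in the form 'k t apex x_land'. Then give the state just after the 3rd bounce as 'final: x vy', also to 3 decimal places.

Arc 1: start y=14.790, vy=22.930 → t=5.254, apex=41.616, x_land=31.419, impact vy=-28.560
  bounce: vy ← 0.75·28.560 = 21.420
Arc 2: start y=0.000, vy=21.420 → t=4.371, apex=23.409, x_land=57.560, impact vy=-21.420
  bounce: vy ← 0.75·21.420 = 16.065
Arc 3: start y=0.000, vy=16.065 → t=3.279, apex=13.167, x_land=77.166, impact vy=-16.065
  bounce: vy ← 0.75·16.065 = 12.049

1 5.254 41.616 31.419
2 4.371 23.409 57.560
3 3.279 13.167 77.166
final: 77.166 12.049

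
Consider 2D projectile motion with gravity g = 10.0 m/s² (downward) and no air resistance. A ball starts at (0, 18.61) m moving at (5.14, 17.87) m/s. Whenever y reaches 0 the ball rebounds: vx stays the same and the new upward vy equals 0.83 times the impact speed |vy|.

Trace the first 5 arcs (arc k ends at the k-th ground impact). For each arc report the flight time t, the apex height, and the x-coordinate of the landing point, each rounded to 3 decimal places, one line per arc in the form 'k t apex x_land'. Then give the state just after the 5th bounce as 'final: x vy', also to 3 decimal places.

Arc 1: start y=18.610, vy=17.870 → t=4.417, apex=34.577, x_land=22.702, impact vy=-26.297
  bounce: vy ← 0.83·26.297 = 21.827
Arc 2: start y=0.000, vy=21.827 → t=4.365, apex=23.820, x_land=45.140, impact vy=-21.827
  bounce: vy ← 0.83·21.827 = 18.116
Arc 3: start y=0.000, vy=18.116 → t=3.623, apex=16.410, x_land=63.763, impact vy=-18.116
  bounce: vy ← 0.83·18.116 = 15.036
Arc 4: start y=0.000, vy=15.036 → t=3.007, apex=11.305, x_land=79.220, impact vy=-15.036
  bounce: vy ← 0.83·15.036 = 12.480
Arc 5: start y=0.000, vy=12.480 → t=2.496, apex=7.788, x_land=92.050, impact vy=-12.480
  bounce: vy ← 0.83·12.480 = 10.359

1 4.417 34.577 22.702
2 4.365 23.820 45.140
3 3.623 16.410 63.763
4 3.007 11.305 79.220
5 2.496 7.788 92.050
final: 92.050 10.359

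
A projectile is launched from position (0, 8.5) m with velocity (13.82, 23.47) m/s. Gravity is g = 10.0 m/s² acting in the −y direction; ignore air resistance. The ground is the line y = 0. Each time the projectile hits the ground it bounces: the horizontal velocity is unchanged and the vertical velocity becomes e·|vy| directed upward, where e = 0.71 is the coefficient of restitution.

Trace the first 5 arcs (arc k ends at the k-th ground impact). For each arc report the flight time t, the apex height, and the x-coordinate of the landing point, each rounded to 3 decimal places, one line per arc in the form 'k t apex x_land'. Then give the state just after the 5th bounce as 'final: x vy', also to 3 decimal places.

1 5.032 36.042 69.540
2 3.812 18.169 122.229
3 2.707 9.159 159.638
4 1.922 4.617 186.198
5 1.365 2.327 205.056
final: 205.056 4.844

Arc 1: start y=8.500, vy=23.470 → t=5.032, apex=36.042, x_land=69.540, impact vy=-26.848
  bounce: vy ← 0.71·26.848 = 19.062
Arc 2: start y=0.000, vy=19.062 → t=3.812, apex=18.169, x_land=122.229, impact vy=-19.062
  bounce: vy ← 0.71·19.062 = 13.534
Arc 3: start y=0.000, vy=13.534 → t=2.707, apex=9.159, x_land=159.638, impact vy=-13.534
  bounce: vy ← 0.71·13.534 = 9.609
Arc 4: start y=0.000, vy=9.609 → t=1.922, apex=4.617, x_land=186.198, impact vy=-9.609
  bounce: vy ← 0.71·9.609 = 6.823
Arc 5: start y=0.000, vy=6.823 → t=1.365, apex=2.327, x_land=205.056, impact vy=-6.823
  bounce: vy ← 0.71·6.823 = 4.844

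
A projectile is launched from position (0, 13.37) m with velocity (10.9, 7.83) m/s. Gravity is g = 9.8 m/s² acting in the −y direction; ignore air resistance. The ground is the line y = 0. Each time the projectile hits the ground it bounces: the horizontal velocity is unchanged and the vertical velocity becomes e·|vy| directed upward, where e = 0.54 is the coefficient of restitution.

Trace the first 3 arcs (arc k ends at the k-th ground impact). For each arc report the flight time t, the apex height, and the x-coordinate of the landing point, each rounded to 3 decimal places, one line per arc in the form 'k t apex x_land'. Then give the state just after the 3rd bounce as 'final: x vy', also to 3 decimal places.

1 2.634 16.498 28.710
2 1.982 4.811 50.310
3 1.070 1.403 61.975
final: 61.975 2.832

Arc 1: start y=13.370, vy=7.830 → t=2.634, apex=16.498, x_land=28.710, impact vy=-17.982
  bounce: vy ← 0.54·17.982 = 9.710
Arc 2: start y=0.000, vy=9.710 → t=1.982, apex=4.811, x_land=50.310, impact vy=-9.710
  bounce: vy ← 0.54·9.710 = 5.244
Arc 3: start y=0.000, vy=5.244 → t=1.070, apex=1.403, x_land=61.975, impact vy=-5.244
  bounce: vy ← 0.54·5.244 = 2.832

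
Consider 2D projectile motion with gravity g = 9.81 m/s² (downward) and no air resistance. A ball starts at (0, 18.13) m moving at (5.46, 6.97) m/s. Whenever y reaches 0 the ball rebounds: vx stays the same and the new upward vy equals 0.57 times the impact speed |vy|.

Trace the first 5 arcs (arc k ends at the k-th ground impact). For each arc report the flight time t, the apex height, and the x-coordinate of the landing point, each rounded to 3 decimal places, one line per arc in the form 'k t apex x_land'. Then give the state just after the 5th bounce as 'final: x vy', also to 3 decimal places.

Arc 1: start y=18.130, vy=6.970 → t=2.760, apex=20.606, x_land=15.070, impact vy=-20.107
  bounce: vy ← 0.57·20.107 = 11.461
Arc 2: start y=0.000, vy=11.461 → t=2.337, apex=6.695, x_land=27.828, impact vy=-11.461
  bounce: vy ← 0.57·11.461 = 6.533
Arc 3: start y=0.000, vy=6.533 → t=1.332, apex=2.175, x_land=35.100, impact vy=-6.533
  bounce: vy ← 0.57·6.533 = 3.724
Arc 4: start y=0.000, vy=3.724 → t=0.759, apex=0.707, x_land=39.245, impact vy=-3.724
  bounce: vy ← 0.57·3.724 = 2.122
Arc 5: start y=0.000, vy=2.122 → t=0.433, apex=0.230, x_land=41.608, impact vy=-2.122
  bounce: vy ← 0.57·2.122 = 1.210

1 2.760 20.606 15.070
2 2.337 6.695 27.828
3 1.332 2.175 35.100
4 0.759 0.707 39.245
5 0.433 0.230 41.608
final: 41.608 1.210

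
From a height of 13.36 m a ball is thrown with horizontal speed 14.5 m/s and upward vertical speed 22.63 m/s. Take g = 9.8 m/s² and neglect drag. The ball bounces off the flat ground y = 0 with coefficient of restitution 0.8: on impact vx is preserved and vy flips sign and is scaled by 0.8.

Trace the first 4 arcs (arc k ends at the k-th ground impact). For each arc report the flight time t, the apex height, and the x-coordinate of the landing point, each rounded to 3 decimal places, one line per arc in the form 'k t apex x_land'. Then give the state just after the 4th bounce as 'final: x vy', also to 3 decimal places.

1 5.148 39.488 74.646
2 4.542 25.273 140.506
3 3.634 16.174 193.195
4 2.907 10.352 235.345
final: 235.345 11.395

Arc 1: start y=13.360, vy=22.630 → t=5.148, apex=39.488, x_land=74.646, impact vy=-27.820
  bounce: vy ← 0.8·27.820 = 22.256
Arc 2: start y=0.000, vy=22.256 → t=4.542, apex=25.273, x_land=140.506, impact vy=-22.256
  bounce: vy ← 0.8·22.256 = 17.805
Arc 3: start y=0.000, vy=17.805 → t=3.634, apex=16.174, x_land=193.195, impact vy=-17.805
  bounce: vy ← 0.8·17.805 = 14.244
Arc 4: start y=0.000, vy=14.244 → t=2.907, apex=10.352, x_land=235.345, impact vy=-14.244
  bounce: vy ← 0.8·14.244 = 11.395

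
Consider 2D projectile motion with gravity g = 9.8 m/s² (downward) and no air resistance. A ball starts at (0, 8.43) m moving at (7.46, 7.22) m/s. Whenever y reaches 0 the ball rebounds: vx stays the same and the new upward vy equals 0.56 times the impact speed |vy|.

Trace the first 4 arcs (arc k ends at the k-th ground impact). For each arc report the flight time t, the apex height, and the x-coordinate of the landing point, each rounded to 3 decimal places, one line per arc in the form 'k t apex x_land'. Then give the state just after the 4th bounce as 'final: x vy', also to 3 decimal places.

1 2.241 11.090 16.719
2 1.685 3.478 29.288
3 0.944 1.091 36.327
4 0.528 0.342 40.269
final: 40.269 1.450

Arc 1: start y=8.430, vy=7.220 → t=2.241, apex=11.090, x_land=16.719, impact vy=-14.743
  bounce: vy ← 0.56·14.743 = 8.256
Arc 2: start y=0.000, vy=8.256 → t=1.685, apex=3.478, x_land=29.288, impact vy=-8.256
  bounce: vy ← 0.56·8.256 = 4.623
Arc 3: start y=0.000, vy=4.623 → t=0.944, apex=1.091, x_land=36.327, impact vy=-4.623
  bounce: vy ← 0.56·4.623 = 2.589
Arc 4: start y=0.000, vy=2.589 → t=0.528, apex=0.342, x_land=40.269, impact vy=-2.589
  bounce: vy ← 0.56·2.589 = 1.450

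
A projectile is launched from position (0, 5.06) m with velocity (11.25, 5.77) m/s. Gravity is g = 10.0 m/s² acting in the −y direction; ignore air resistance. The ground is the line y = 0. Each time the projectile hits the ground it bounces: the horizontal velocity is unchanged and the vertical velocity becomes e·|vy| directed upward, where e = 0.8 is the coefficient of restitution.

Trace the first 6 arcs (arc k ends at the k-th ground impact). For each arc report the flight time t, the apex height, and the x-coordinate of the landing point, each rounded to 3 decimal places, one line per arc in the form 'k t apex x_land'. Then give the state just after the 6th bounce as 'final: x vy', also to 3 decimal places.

1 1.737 6.725 19.538
2 1.856 4.304 40.413
3 1.484 2.754 57.113
4 1.188 1.763 70.472
5 0.950 1.128 81.160
6 0.760 0.722 89.711
final: 89.711 3.040

Arc 1: start y=5.060, vy=5.770 → t=1.737, apex=6.725, x_land=19.538, impact vy=-11.597
  bounce: vy ← 0.8·11.597 = 9.278
Arc 2: start y=0.000, vy=9.278 → t=1.856, apex=4.304, x_land=40.413, impact vy=-9.278
  bounce: vy ← 0.8·9.278 = 7.422
Arc 3: start y=0.000, vy=7.422 → t=1.484, apex=2.754, x_land=57.113, impact vy=-7.422
  bounce: vy ← 0.8·7.422 = 5.938
Arc 4: start y=0.000, vy=5.938 → t=1.188, apex=1.763, x_land=70.472, impact vy=-5.938
  bounce: vy ← 0.8·5.938 = 4.750
Arc 5: start y=0.000, vy=4.750 → t=0.950, apex=1.128, x_land=81.160, impact vy=-4.750
  bounce: vy ← 0.8·4.750 = 3.800
Arc 6: start y=0.000, vy=3.800 → t=0.760, apex=0.722, x_land=89.711, impact vy=-3.800
  bounce: vy ← 0.8·3.800 = 3.040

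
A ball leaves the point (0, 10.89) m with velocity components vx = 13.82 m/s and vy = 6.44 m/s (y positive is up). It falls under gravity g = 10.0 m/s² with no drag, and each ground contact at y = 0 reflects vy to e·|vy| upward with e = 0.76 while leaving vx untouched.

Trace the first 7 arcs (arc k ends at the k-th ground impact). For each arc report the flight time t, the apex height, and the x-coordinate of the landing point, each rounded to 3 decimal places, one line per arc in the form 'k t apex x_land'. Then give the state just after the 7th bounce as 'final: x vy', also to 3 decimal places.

1 2.254 12.964 31.153
2 2.448 7.488 64.977
3 1.860 4.325 90.684
4 1.414 2.498 110.221
5 1.074 1.443 125.069
6 0.817 0.833 136.354
7 0.621 0.481 144.930
final: 144.930 2.358

Arc 1: start y=10.890, vy=6.440 → t=2.254, apex=12.964, x_land=31.153, impact vy=-16.102
  bounce: vy ← 0.76·16.102 = 12.238
Arc 2: start y=0.000, vy=12.238 → t=2.448, apex=7.488, x_land=64.977, impact vy=-12.238
  bounce: vy ← 0.76·12.238 = 9.301
Arc 3: start y=0.000, vy=9.301 → t=1.860, apex=4.325, x_land=90.684, impact vy=-9.301
  bounce: vy ← 0.76·9.301 = 7.068
Arc 4: start y=0.000, vy=7.068 → t=1.414, apex=2.498, x_land=110.221, impact vy=-7.068
  bounce: vy ← 0.76·7.068 = 5.372
Arc 5: start y=0.000, vy=5.372 → t=1.074, apex=1.443, x_land=125.069, impact vy=-5.372
  bounce: vy ← 0.76·5.372 = 4.083
Arc 6: start y=0.000, vy=4.083 → t=0.817, apex=0.833, x_land=136.354, impact vy=-4.083
  bounce: vy ← 0.76·4.083 = 3.103
Arc 7: start y=0.000, vy=3.103 → t=0.621, apex=0.481, x_land=144.930, impact vy=-3.103
  bounce: vy ← 0.76·3.103 = 2.358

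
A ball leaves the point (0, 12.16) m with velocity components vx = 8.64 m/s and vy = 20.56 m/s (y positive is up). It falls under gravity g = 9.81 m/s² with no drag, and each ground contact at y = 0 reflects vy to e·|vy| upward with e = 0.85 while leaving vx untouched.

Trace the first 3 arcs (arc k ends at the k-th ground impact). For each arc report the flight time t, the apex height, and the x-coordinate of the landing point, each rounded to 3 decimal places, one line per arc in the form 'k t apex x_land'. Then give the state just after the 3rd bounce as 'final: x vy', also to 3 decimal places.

Arc 1: start y=12.160, vy=20.560 → t=4.717, apex=33.705, x_land=40.757, impact vy=-25.716
  bounce: vy ← 0.85·25.716 = 21.858
Arc 2: start y=0.000, vy=21.858 → t=4.456, apex=24.352, x_land=79.259, impact vy=-21.858
  bounce: vy ← 0.85·21.858 = 18.580
Arc 3: start y=0.000, vy=18.580 → t=3.788, apex=17.594, x_land=111.986, impact vy=-18.580
  bounce: vy ← 0.85·18.580 = 15.793

1 4.717 33.705 40.757
2 4.456 24.352 79.259
3 3.788 17.594 111.986
final: 111.986 15.793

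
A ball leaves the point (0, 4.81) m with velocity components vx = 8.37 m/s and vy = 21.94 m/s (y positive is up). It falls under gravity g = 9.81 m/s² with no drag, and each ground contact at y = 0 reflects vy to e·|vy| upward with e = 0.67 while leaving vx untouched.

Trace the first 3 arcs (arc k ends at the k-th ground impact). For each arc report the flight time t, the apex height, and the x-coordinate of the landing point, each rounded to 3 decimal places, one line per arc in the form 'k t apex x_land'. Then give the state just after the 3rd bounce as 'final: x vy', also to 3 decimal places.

Arc 1: start y=4.810, vy=21.940 → t=4.682, apex=29.344, x_land=39.192, impact vy=-23.994
  bounce: vy ← 0.67·23.994 = 16.076
Arc 2: start y=0.000, vy=16.076 → t=3.278, apex=13.173, x_land=66.625, impact vy=-16.076
  bounce: vy ← 0.67·16.076 = 10.771
Arc 3: start y=0.000, vy=10.771 → t=2.196, apex=5.913, x_land=85.005, impact vy=-10.771
  bounce: vy ← 0.67·10.771 = 7.217

1 4.682 29.344 39.192
2 3.278 13.173 66.625
3 2.196 5.913 85.005
final: 85.005 7.217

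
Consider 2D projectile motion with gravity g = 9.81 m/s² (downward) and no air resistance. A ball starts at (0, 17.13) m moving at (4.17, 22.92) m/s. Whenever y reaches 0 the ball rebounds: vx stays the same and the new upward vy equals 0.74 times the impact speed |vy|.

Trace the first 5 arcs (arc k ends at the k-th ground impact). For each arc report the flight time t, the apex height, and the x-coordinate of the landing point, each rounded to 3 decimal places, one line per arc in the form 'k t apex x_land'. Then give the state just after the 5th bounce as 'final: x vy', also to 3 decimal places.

1 5.328 43.905 22.219
2 4.428 24.042 40.683
3 3.277 13.166 54.347
4 2.425 7.209 64.458
5 1.794 3.948 71.940
final: 71.940 6.513

Arc 1: start y=17.130, vy=22.920 → t=5.328, apex=43.905, x_land=22.219, impact vy=-29.350
  bounce: vy ← 0.74·29.350 = 21.719
Arc 2: start y=0.000, vy=21.719 → t=4.428, apex=24.042, x_land=40.683, impact vy=-21.719
  bounce: vy ← 0.74·21.719 = 16.072
Arc 3: start y=0.000, vy=16.072 → t=3.277, apex=13.166, x_land=54.347, impact vy=-16.072
  bounce: vy ← 0.74·16.072 = 11.893
Arc 4: start y=0.000, vy=11.893 → t=2.425, apex=7.209, x_land=64.458, impact vy=-11.893
  bounce: vy ← 0.74·11.893 = 8.801
Arc 5: start y=0.000, vy=8.801 → t=1.794, apex=3.948, x_land=71.940, impact vy=-8.801
  bounce: vy ← 0.74·8.801 = 6.513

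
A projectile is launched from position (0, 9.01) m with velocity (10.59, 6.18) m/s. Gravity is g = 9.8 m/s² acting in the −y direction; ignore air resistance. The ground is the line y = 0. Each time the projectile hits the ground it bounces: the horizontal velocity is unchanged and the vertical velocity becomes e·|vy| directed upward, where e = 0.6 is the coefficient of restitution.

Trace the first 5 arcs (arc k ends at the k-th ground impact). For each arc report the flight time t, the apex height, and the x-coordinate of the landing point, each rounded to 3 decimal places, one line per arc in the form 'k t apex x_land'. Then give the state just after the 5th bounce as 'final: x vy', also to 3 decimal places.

1 2.126 10.959 22.515
2 1.795 3.945 41.520
3 1.077 1.420 52.922
4 0.646 0.511 59.764
5 0.388 0.184 63.869
final: 63.869 1.140

Arc 1: start y=9.010, vy=6.180 → t=2.126, apex=10.959, x_land=22.515, impact vy=-14.656
  bounce: vy ← 0.6·14.656 = 8.793
Arc 2: start y=0.000, vy=8.793 → t=1.795, apex=3.945, x_land=41.520, impact vy=-8.793
  bounce: vy ← 0.6·8.793 = 5.276
Arc 3: start y=0.000, vy=5.276 → t=1.077, apex=1.420, x_land=52.922, impact vy=-5.276
  bounce: vy ← 0.6·5.276 = 3.166
Arc 4: start y=0.000, vy=3.166 → t=0.646, apex=0.511, x_land=59.764, impact vy=-3.166
  bounce: vy ← 0.6·3.166 = 1.899
Arc 5: start y=0.000, vy=1.899 → t=0.388, apex=0.184, x_land=63.869, impact vy=-1.899
  bounce: vy ← 0.6·1.899 = 1.140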